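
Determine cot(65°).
cot(65°) = 0.4663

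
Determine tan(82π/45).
tan(82π/45) = -0.6249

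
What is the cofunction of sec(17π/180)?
sec(17π/180) = csc(π/2 - 17π/180) = csc(73π/180)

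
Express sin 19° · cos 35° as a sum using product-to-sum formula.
sin 19° cos 35° = (1/2)[sin(19°+35°) + sin(19°-35°)]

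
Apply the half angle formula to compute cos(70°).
cos(70°) = √((1 + cos 140°)/2) = 0.342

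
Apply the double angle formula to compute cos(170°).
cos(170°) = cos²85° - sin²85° = -0.9848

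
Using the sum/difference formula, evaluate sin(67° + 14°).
sin(67° + 14°) = sin 67° cos 14° + cos 67° sin 14° = 0.9877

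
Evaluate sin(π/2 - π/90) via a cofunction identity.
sin(π/2 - π/90) = cos(π/90) = 0.9994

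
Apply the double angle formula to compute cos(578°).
cos(578°) = 2cos²289° - 1 = -0.788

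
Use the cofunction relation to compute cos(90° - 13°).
cos(90° - 13°) = sin(13°) = 0.225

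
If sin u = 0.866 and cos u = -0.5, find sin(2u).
sin(2u) = 2 sin u cos u = -0.866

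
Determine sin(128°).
sin(128°) = 0.788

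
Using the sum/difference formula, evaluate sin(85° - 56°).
sin(85° - 56°) = sin 85° cos 56° - cos 85° sin 56° = 0.4848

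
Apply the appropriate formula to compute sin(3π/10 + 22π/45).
sin(3π/10 + 22π/45) = sin 3π/10 cos 22π/45 + cos 3π/10 sin 22π/45 = 0.6157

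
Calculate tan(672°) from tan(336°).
tan(672°) = 2 tan 336° / (1 - tan²336°) = -1.111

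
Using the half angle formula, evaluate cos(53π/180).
cos(53π/180) = √((1 + cos 53π/90)/2) = 0.6018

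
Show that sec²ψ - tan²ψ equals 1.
LHS = 1/cos²ψ - sin²ψ/cos²ψ = (1 - sin²ψ)/cos²ψ = cos²ψ/cos²ψ = 1 = RHS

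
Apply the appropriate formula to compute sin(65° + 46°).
sin(65° + 46°) = sin 65° cos 46° + cos 65° sin 46° = 0.9336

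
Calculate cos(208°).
cos(208°) = -0.8829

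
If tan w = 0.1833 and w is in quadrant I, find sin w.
sin w = 0.1803 (using tan²w + 1 = sec²w)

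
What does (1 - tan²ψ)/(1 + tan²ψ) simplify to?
(1 - tan²ψ)/(1 + tan²ψ) = cos(2ψ) (using Double angle)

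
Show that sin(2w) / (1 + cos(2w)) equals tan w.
LHS = 2 sin w cos w / (2cos²w) = sin w/cos w = tan w = RHS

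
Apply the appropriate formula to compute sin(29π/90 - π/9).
sin(29π/90 - π/9) = sin 29π/90 cos π/9 - cos 29π/90 sin π/9 = 0.6157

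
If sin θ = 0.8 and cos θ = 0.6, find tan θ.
tan θ = sin θ / cos θ = 1.333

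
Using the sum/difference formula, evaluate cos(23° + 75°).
cos(23° + 75°) = cos 23° cos 75° - sin 23° sin 75° = -0.1392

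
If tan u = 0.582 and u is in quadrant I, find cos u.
cos u = 0.8643 (using tan²u + 1 = sec²u)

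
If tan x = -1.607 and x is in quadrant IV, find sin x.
sin x = -0.849 (using tan²x + 1 = sec²x)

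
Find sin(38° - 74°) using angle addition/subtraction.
sin(38° - 74°) = sin 38° cos 74° - cos 38° sin 74° = -0.5878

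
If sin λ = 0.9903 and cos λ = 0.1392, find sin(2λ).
sin(2λ) = 2 sin λ cos λ = 0.2757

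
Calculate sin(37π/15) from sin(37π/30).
sin(37π/15) = 2 sin 37π/30 cos 37π/30 = 0.9945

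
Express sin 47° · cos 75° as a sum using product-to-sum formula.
sin 47° cos 75° = (1/2)[sin(47°+75°) + sin(47°-75°)]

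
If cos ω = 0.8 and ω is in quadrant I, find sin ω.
sin ω = 0.6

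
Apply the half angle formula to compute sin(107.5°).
sin(107.5°) = √((1 - cos 215°)/2) = 0.9537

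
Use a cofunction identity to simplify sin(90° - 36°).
sin(90° - 36°) = cos(36°)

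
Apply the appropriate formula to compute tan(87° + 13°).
tan(87° + 13°) = (tan 87° + tan 13°)/(1 - tan 87° tan 13°) = -5.671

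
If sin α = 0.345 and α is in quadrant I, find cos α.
cos α = 0.9386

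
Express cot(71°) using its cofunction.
cot(71°) = tan(90° - 71°) = tan(19°)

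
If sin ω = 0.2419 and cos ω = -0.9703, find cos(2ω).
cos(2ω) = cos²ω - sin²ω = 0.883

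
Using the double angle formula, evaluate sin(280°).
sin(280°) = 2 sin 140° cos 140° = -0.9848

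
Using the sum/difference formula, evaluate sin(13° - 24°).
sin(13° - 24°) = sin 13° cos 24° - cos 13° sin 24° = -0.1908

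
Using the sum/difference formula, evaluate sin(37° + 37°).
sin(37° + 37°) = sin 37° cos 37° + cos 37° sin 37° = 0.9613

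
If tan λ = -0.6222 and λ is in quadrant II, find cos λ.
cos λ = -0.8491 (using tan²λ + 1 = sec²λ)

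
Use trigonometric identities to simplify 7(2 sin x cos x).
7(2 sin x cos x) = 7(sin(2x)) (using Double angle)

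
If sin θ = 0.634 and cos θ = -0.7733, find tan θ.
tan θ = sin θ / cos θ = -0.8199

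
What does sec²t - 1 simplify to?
sec²t - 1 = tan²t (using Pythagorean identity)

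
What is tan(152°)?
tan(152°) = -0.5317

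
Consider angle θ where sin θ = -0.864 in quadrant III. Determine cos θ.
cos θ = ±√(1 - sin²θ) = -0.5035 (negative in QIII)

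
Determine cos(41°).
cos(41°) = 0.7547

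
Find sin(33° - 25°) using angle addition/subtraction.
sin(33° - 25°) = sin 33° cos 25° - cos 33° sin 25° = 0.1392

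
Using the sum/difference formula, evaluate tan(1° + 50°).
tan(1° + 50°) = (tan 1° + tan 50°)/(1 - tan 1° tan 50°) = 1.235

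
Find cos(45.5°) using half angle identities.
cos(45.5°) = √((1 + cos 91°)/2) = 0.7009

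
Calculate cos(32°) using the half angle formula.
cos(32°) = √((1 + cos 64°)/2) = 0.848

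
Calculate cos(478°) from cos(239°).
cos(478°) = 2cos²239° - 1 = -0.4695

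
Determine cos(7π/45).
cos(7π/45) = 0.8829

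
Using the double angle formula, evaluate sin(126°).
sin(126°) = 2 sin 63° cos 63° = 0.809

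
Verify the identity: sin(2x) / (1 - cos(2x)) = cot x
LHS = 2 sin x cos x / (2sin²x) = cos x/sin x = cot x = RHS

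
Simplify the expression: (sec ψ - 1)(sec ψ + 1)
(sec ψ - 1)(sec ψ + 1) = tan²ψ (using Diff. of squares)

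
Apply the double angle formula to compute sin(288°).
sin(288°) = 2 sin 144° cos 144° = -0.9511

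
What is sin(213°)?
sin(213°) = -0.5446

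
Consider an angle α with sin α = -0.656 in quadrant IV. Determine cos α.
cos α = √(1 - sin²α) = 0.7548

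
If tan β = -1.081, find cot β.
cot β = 1/tan β = -0.9251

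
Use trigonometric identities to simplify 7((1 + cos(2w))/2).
7((1 + cos(2w))/2) = 7(cos²w) (using Power reduction)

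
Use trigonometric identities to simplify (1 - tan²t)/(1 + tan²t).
(1 - tan²t)/(1 + tan²t) = cos(2t) (using Double angle)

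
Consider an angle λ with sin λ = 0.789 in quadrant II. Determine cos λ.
cos λ = ±√(1 - sin²λ) = -0.6144 (negative in QII)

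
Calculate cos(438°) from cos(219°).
cos(438°) = cos²219° - sin²219° = 0.2079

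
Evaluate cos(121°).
cos(121°) = -0.515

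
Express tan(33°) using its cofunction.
tan(33°) = cot(90° - 33°) = cot(57°)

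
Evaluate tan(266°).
tan(266°) = 14.3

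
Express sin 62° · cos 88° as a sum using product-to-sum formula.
sin 62° cos 88° = (1/2)[sin(62°+88°) + sin(62°-88°)]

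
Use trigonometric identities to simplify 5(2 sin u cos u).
5(2 sin u cos u) = 5(sin(2u)) (using Double angle)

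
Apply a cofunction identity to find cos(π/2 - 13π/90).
cos(π/2 - 13π/90) = sin(13π/90) = 0.4384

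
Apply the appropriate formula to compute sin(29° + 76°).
sin(29° + 76°) = sin 29° cos 76° + cos 29° sin 76° = (√6+√2)/4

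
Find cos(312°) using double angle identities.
cos(312°) = 1 - 2sin²156° = 0.6691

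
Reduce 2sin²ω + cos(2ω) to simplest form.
2sin²ω + cos(2ω) = 1 (using Double angle)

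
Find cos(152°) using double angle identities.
cos(152°) = cos²76° - sin²76° = -0.8829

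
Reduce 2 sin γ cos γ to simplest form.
2 sin γ cos γ = sin(2γ) (using Double angle)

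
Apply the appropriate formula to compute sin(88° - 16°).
sin(88° - 16°) = sin 88° cos 16° - cos 88° sin 16° = 0.9511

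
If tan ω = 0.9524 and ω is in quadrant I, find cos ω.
cos ω = 0.7241 (using tan²ω + 1 = sec²ω)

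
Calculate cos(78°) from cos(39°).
cos(78°) = cos²39° - sin²39° = 0.2079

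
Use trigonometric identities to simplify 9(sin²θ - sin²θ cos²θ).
9(sin²θ - sin²θ cos²θ) = 9(sin⁴θ) (using Factoring)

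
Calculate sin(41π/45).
sin(41π/45) = 0.2756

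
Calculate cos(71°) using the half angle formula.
cos(71°) = √((1 + cos 142°)/2) = 0.3256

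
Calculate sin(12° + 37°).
sin(12° + 37°) = sin 12° cos 37° + cos 12° sin 37° = 0.7547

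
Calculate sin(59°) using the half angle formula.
sin(59°) = √((1 - cos 118°)/2) = 0.8572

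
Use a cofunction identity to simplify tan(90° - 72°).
tan(90° - 72°) = cot(72°)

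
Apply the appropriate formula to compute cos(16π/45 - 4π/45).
cos(16π/45 - 4π/45) = cos 16π/45 cos 4π/45 + sin 16π/45 sin 4π/45 = 0.6691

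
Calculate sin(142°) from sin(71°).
sin(142°) = 2 sin 71° cos 71° = 0.6157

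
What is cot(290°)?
cot(290°) = -0.364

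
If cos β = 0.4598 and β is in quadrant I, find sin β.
sin β = 0.888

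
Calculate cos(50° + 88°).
cos(50° + 88°) = cos 50° cos 88° - sin 50° sin 88° = -0.7431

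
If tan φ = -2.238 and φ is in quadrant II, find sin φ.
sin φ = 0.913 (using tan²φ + 1 = sec²φ)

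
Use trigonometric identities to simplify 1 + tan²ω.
1 + tan²ω = sec²ω (using Pythagorean identity)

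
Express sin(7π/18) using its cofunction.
sin(7π/18) = cos(π/2 - 7π/18) = cos(π/9)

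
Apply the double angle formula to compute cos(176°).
cos(176°) = cos²88° - sin²88° = -0.9976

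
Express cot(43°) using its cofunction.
cot(43°) = tan(90° - 43°) = tan(47°)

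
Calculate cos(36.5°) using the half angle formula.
cos(36.5°) = √((1 + cos 73°)/2) = 0.8039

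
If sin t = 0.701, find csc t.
csc t = 1/sin t = 1.427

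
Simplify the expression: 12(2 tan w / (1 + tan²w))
12(2 tan w / (1 + tan²w)) = 12(sin(2w)) (using Double angle)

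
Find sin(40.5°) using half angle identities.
sin(40.5°) = √((1 - cos 81°)/2) = 0.6494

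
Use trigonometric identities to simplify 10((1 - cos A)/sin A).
10((1 - cos A)/sin A) = 10(tan(A/2)) (using Half angle)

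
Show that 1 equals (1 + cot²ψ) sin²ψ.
RHS = csc²ψ · sin²ψ = (1/sin²ψ) · sin²ψ = 1 = LHS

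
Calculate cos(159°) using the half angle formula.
cos(159°) = -√((1 + cos 318°)/2) = -0.9336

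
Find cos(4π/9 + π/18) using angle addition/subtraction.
cos(4π/9 + π/18) = cos 4π/9 cos π/18 - sin 4π/9 sin π/18 = 0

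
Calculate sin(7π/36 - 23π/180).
sin(7π/36 - 23π/180) = sin 7π/36 cos 23π/180 - cos 7π/36 sin 23π/180 = 0.2079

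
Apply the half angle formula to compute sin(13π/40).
sin(13π/40) = √((1 - cos 13π/20)/2) = 0.8526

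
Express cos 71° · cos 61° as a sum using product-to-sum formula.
cos 71° cos 61° = (1/2)[cos(71°-61°) + cos(71°+61°)]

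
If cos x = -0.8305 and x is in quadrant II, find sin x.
sin x = 0.557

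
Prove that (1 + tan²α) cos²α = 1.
LHS = sec²α · cos²α = (1/cos²α) · cos²α = 1 = RHS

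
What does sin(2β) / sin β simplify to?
sin(2β) / sin β = 2 cos β (using Double angle)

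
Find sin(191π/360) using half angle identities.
sin(191π/360) = √((1 - cos 191π/180)/2) = 0.9954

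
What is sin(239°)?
sin(239°) = -0.8572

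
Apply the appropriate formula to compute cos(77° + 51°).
cos(77° + 51°) = cos 77° cos 51° - sin 77° sin 51° = -0.6157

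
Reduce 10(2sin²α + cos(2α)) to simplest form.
10(2sin²α + cos(2α)) = 10 (using Double angle)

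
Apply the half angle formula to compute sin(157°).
sin(157°) = √((1 - cos 314°)/2) = 0.3907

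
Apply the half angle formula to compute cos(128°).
cos(128°) = -√((1 + cos 256°)/2) = -0.6157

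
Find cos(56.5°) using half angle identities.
cos(56.5°) = √((1 + cos 113°)/2) = 0.5519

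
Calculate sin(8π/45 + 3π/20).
sin(8π/45 + 3π/20) = sin 8π/45 cos 3π/20 + cos 8π/45 sin 3π/20 = 0.8572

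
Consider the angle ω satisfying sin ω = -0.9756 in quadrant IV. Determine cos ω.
cos ω = √(1 - sin²ω) = 0.2196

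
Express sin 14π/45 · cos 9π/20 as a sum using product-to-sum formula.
sin 14π/45 cos 9π/20 = (1/2)[sin(14π/45+9π/20) + sin(14π/45-9π/20)]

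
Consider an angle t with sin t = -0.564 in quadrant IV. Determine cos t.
cos t = √(1 - sin²t) = 0.8258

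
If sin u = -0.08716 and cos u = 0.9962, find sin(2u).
sin(2u) = 2 sin u cos u = -0.1737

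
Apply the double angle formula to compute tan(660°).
tan(660°) = 2 tan 330° / (1 - tan²330°) = -√3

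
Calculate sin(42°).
sin(42°) = 0.6691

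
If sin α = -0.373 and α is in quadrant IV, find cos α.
cos α = 0.9278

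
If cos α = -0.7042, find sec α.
sec α = 1/cos α = -1.42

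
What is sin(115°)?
sin(115°) = 0.9063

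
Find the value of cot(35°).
cot(35°) = 1.428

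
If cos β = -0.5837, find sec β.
sec β = 1/cos β = -1.713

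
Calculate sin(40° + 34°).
sin(40° + 34°) = sin 40° cos 34° + cos 40° sin 34° = 0.9613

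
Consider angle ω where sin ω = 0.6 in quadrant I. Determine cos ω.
cos ω = √(1 - sin²ω) = 0.8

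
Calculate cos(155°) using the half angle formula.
cos(155°) = -√((1 + cos 310°)/2) = -0.9063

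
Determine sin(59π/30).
sin(59π/30) = -0.1045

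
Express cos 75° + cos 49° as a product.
cos 75° + cos 49° = 2 cos(62°) cos(13°)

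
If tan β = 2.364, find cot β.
cot β = 1/tan β = 0.423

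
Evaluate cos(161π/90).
cos(161π/90) = 0.788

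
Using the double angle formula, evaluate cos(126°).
cos(126°) = cos²63° - sin²63° = -0.5878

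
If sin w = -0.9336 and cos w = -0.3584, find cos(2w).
cos(2w) = cos²w - sin²w = -0.7432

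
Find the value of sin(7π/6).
sin(7π/6) = -1/2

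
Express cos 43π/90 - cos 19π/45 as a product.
cos 43π/90 - cos 19π/45 = -2 sin(9π/20) sin(π/36)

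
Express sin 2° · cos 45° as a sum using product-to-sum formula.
sin 2° cos 45° = (1/2)[sin(2°+45°) + sin(2°-45°)]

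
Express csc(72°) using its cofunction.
csc(72°) = sec(90° - 72°) = sec(18°)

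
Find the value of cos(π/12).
cos(π/12) = (√6+√2)/4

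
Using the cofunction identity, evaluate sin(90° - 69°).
sin(90° - 69°) = cos(69°) = 0.3584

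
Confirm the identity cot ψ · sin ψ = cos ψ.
LHS = (cos ψ/sin ψ) · sin ψ = cos ψ = RHS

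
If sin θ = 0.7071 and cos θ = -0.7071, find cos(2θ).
cos(2θ) = cos²θ - sin²θ = 0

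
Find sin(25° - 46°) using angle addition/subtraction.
sin(25° - 46°) = sin 25° cos 46° - cos 25° sin 46° = -0.3584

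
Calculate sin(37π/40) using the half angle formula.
sin(37π/40) = √((1 - cos 37π/20)/2) = 0.2334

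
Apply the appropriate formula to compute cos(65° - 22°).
cos(65° - 22°) = cos 65° cos 22° + sin 65° sin 22° = 0.7314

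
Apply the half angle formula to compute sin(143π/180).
sin(143π/180) = √((1 - cos 143π/90)/2) = 0.6018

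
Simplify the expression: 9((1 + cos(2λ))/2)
9((1 + cos(2λ))/2) = 9(cos²λ) (using Power reduction)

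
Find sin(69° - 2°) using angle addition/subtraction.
sin(69° - 2°) = sin 69° cos 2° - cos 69° sin 2° = 0.9205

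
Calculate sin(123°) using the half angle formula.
sin(123°) = √((1 - cos 246°)/2) = 0.8387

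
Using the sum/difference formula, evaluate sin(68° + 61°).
sin(68° + 61°) = sin 68° cos 61° + cos 68° sin 61° = 0.7771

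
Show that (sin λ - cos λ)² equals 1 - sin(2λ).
LHS = sin²λ - 2 sin λ cos λ + cos²λ = (sin²λ + cos²λ) - 2 sin λ cos λ = 1 - sin(2λ) = RHS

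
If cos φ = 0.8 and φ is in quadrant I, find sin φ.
sin φ = 0.6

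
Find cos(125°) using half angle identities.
cos(125°) = -√((1 + cos 250°)/2) = -0.5736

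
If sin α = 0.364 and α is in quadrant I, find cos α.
cos α = 0.9314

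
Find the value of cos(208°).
cos(208°) = -0.8829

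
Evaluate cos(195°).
cos(195°) = -(√6+√2)/4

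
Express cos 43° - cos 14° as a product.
cos 43° - cos 14° = -2 sin(28.5°) sin(14.5°)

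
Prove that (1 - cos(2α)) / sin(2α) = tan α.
LHS = 2sin²α / (2 sin α cos α) = sin α/cos α = tan α = RHS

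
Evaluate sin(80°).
sin(80°) = 0.9848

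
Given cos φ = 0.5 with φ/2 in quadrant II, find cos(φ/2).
cos(φ/2) = ±√((1 + cos φ)/2); negative since φ/2 ∈ QII, so cos(φ/2) = -√3/2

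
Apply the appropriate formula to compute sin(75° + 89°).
sin(75° + 89°) = sin 75° cos 89° + cos 75° sin 89° = 0.2756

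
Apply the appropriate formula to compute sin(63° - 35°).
sin(63° - 35°) = sin 63° cos 35° - cos 63° sin 35° = 0.4695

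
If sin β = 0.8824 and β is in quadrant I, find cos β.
cos β = 0.4705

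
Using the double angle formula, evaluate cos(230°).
cos(230°) = cos²115° - sin²115° = -0.6428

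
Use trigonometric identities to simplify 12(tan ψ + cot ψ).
12(tan ψ + cot ψ) = 12(sec ψ csc ψ) (using Quotient identities)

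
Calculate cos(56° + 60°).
cos(56° + 60°) = cos 56° cos 60° - sin 56° sin 60° = -0.4384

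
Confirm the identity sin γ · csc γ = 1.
LHS = sin γ · (1/sin γ) = 1 = RHS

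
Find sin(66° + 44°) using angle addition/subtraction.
sin(66° + 44°) = sin 66° cos 44° + cos 66° sin 44° = 0.9397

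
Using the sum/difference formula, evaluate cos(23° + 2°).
cos(23° + 2°) = cos 23° cos 2° - sin 23° sin 2° = 0.9063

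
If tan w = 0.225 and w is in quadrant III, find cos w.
cos w = -0.9756 (using tan²w + 1 = sec²w)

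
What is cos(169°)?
cos(169°) = -0.9816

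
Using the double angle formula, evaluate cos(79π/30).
cos(79π/30) = cos²79π/60 - sin²79π/60 = -0.4067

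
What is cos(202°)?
cos(202°) = -0.9272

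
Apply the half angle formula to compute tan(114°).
tan(114°) = sin 228° / (1 + cos 228°) = -2.246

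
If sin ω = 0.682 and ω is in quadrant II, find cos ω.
cos ω = -0.7314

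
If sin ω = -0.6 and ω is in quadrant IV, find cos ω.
cos ω = 0.8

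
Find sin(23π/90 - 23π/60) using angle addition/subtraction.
sin(23π/90 - 23π/60) = sin 23π/90 cos 23π/60 - cos 23π/90 sin 23π/60 = -0.3907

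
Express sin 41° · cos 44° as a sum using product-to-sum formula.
sin 41° cos 44° = (1/2)[sin(41°+44°) + sin(41°-44°)]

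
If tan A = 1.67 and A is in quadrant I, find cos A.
cos A = 0.5137 (using tan²A + 1 = sec²A)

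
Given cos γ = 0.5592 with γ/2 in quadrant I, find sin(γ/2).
sin(γ/2) = ±√((1 - cos γ)/2); positive since γ/2 ∈ QI, so sin(γ/2) = 0.4695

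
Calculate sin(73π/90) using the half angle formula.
sin(73π/90) = √((1 - cos 73π/45)/2) = 0.5592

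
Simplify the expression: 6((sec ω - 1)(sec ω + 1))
6((sec ω - 1)(sec ω + 1)) = 6(tan²ω) (using Diff. of squares)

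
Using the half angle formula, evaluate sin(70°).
sin(70°) = √((1 - cos 140°)/2) = 0.9397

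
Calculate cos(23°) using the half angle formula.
cos(23°) = √((1 + cos 46°)/2) = 0.9205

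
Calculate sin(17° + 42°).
sin(17° + 42°) = sin 17° cos 42° + cos 17° sin 42° = 0.8572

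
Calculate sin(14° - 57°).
sin(14° - 57°) = sin 14° cos 57° - cos 14° sin 57° = -0.682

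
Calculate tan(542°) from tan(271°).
tan(542°) = 2 tan 271° / (1 - tan²271°) = 0.03492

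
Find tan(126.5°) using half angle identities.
tan(126.5°) = sin 253° / (1 + cos 253°) = -1.351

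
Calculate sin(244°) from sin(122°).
sin(244°) = 2 sin 122° cos 122° = -0.8988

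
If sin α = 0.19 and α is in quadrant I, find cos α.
cos α = 0.9818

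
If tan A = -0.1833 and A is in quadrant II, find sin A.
sin A = 0.1803 (using tan²A + 1 = sec²A)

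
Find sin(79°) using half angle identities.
sin(79°) = √((1 - cos 158°)/2) = 0.9816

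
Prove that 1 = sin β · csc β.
RHS = sin β · (1/sin β) = 1 = LHS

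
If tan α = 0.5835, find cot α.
cot α = 1/tan α = 1.714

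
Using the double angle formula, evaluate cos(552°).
cos(552°) = cos²276° - sin²276° = -0.9781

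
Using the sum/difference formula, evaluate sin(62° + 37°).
sin(62° + 37°) = sin 62° cos 37° + cos 62° sin 37° = 0.9877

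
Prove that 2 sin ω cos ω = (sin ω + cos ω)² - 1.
RHS = sin²ω + 2 sin ω cos ω + cos²ω - 1 = (sin²ω + cos²ω) + 2 sin ω cos ω - 1 = 1 + 2 sin ω cos ω - 1 = 2 sin ω cos ω = LHS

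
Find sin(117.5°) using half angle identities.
sin(117.5°) = √((1 - cos 235°)/2) = 0.887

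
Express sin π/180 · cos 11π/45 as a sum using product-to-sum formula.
sin π/180 cos 11π/45 = (1/2)[sin(π/180+11π/45) + sin(π/180-11π/45)]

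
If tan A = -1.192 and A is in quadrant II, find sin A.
sin A = 0.7661 (using tan²A + 1 = sec²A)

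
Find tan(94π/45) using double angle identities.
tan(94π/45) = 2 tan 47π/45 / (1 - tan²47π/45) = 0.2867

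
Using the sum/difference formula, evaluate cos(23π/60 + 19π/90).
cos(23π/60 + 19π/90) = cos 23π/60 cos 19π/90 - sin 23π/60 sin 19π/90 = -0.2924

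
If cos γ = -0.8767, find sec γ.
sec γ = 1/cos γ = -1.141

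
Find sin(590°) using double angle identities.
sin(590°) = 2 sin 295° cos 295° = -0.766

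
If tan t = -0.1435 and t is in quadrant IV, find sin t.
sin t = -0.142 (using tan²t + 1 = sec²t)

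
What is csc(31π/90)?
csc(31π/90) = 1.133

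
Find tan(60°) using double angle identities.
tan(60°) = 2 tan 30° / (1 - tan²30°) = √3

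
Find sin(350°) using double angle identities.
sin(350°) = 2 sin 175° cos 175° = -0.1736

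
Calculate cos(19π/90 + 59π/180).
cos(19π/90 + 59π/180) = cos 19π/90 cos 59π/180 - sin 19π/90 sin 59π/180 = -0.1219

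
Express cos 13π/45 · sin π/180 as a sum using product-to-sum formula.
cos 13π/45 sin π/180 = (1/2)[sin(13π/45+π/180) - sin(13π/45-π/180)]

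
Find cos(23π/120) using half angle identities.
cos(23π/120) = √((1 + cos 23π/60)/2) = 0.8241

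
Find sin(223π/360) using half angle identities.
sin(223π/360) = √((1 - cos 223π/180)/2) = 0.9304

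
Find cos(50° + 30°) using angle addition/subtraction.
cos(50° + 30°) = cos 50° cos 30° - sin 50° sin 30° = 0.1736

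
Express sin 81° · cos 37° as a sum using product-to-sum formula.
sin 81° cos 37° = (1/2)[sin(81°+37°) + sin(81°-37°)]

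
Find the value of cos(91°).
cos(91°) = -0.01745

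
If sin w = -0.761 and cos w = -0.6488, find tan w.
tan w = sin w / cos w = 1.173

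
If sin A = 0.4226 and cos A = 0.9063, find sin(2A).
sin(2A) = 2 sin A cos A = 0.766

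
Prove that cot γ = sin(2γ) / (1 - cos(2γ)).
RHS = 2 sin γ cos γ / (2sin²γ) = cos γ/sin γ = cot γ = LHS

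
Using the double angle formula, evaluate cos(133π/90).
cos(133π/90) = cos²133π/180 - sin²133π/180 = -0.06976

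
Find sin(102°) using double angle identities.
sin(102°) = 2 sin 51° cos 51° = 0.9781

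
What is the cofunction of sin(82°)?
sin(82°) = cos(90° - 82°) = cos(8°)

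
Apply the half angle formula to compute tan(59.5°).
tan(59.5°) = sin 119° / (1 + cos 119°) = 1.698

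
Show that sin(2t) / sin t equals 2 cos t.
LHS = 2 sin t cos t / sin t = 2 cos t = RHS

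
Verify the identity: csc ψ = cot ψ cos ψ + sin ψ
RHS = cos²ψ/sin ψ + sin ψ = (cos²ψ + sin²ψ)/sin ψ = 1/sin ψ = csc ψ = LHS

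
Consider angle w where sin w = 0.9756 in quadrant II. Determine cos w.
cos w = ±√(1 - sin²w) = -0.2196 (negative in QII)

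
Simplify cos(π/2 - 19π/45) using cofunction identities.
cos(π/2 - 19π/45) = sin(19π/45)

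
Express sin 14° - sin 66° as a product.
sin 14° - sin 66° = 2 cos(40°) sin(-26°)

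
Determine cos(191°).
cos(191°) = -0.9816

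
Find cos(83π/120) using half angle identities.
cos(83π/120) = -√((1 + cos 83π/60)/2) = -0.5664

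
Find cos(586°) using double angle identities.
cos(586°) = cos²293° - sin²293° = -0.6947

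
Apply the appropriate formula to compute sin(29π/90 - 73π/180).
sin(29π/90 - 73π/180) = sin 29π/90 cos 73π/180 - cos 29π/90 sin 73π/180 = -(√6-√2)/4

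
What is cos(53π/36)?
cos(53π/36) = -0.08716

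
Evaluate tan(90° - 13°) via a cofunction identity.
tan(90° - 13°) = cot(13°) = 4.331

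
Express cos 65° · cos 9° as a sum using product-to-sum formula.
cos 65° cos 9° = (1/2)[cos(65°-9°) + cos(65°+9°)]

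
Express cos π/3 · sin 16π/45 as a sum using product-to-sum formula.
cos π/3 sin 16π/45 = (1/2)[sin(π/3+16π/45) - sin(π/3-16π/45)]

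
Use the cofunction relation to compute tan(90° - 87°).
tan(90° - 87°) = cot(87°) = 0.05241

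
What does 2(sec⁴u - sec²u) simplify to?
2(sec⁴u - sec²u) = 2(tan⁴u + tan²u) (using Pythagorean)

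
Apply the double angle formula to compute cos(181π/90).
cos(181π/90) = cos²181π/180 - sin²181π/180 = 0.9994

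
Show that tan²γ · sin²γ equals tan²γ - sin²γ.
RHS = sin²γ/cos²γ - sin²γ = sin²γ(1/cos²γ - 1) = sin²γ · (1 - cos²γ)/cos²γ = sin²γ · sin²γ/cos²γ = sin²γ · tan²γ = LHS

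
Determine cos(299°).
cos(299°) = 0.4848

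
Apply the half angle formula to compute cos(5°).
cos(5°) = √((1 + cos 10°)/2) = 0.9962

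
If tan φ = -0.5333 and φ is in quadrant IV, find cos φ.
cos φ = 0.8824 (using tan²φ + 1 = sec²φ)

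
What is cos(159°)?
cos(159°) = -0.9336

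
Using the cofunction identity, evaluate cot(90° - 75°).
cot(90° - 75°) = tan(75°) = 2+√3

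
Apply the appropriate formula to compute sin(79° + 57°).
sin(79° + 57°) = sin 79° cos 57° + cos 79° sin 57° = 0.6947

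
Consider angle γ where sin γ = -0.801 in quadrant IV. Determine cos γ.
cos γ = √(1 - sin²γ) = 0.5987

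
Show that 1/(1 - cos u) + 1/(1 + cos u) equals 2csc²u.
LHS = [(1 + cos u) + (1 - cos u)] / [(1 - cos u)(1 + cos u)] = 2/(1 - cos²u) = 2/sin²u = 2csc²u = RHS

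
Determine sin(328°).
sin(328°) = -0.5299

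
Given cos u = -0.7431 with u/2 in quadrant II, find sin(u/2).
sin(u/2) = ±√((1 - cos u)/2); positive since u/2 ∈ QII, so sin(u/2) = 0.9336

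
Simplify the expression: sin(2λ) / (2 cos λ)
sin(2λ) / (2 cos λ) = sin λ (using Double angle)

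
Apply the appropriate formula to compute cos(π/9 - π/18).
cos(π/9 - π/18) = cos π/9 cos π/18 + sin π/9 sin π/18 = 0.9848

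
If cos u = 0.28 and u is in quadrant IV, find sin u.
sin u = -0.96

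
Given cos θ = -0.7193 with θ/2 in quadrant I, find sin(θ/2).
sin(θ/2) = ±√((1 - cos θ)/2); positive since θ/2 ∈ QI, so sin(θ/2) = 0.9272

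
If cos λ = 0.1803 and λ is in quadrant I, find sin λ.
sin λ = 0.9836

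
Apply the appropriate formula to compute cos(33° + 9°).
cos(33° + 9°) = cos 33° cos 9° - sin 33° sin 9° = 0.7431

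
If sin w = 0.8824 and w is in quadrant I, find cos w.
cos w = 0.4705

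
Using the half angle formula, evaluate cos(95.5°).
cos(95.5°) = -√((1 + cos 191°)/2) = -0.09585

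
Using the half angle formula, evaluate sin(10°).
sin(10°) = √((1 - cos 20°)/2) = 0.1736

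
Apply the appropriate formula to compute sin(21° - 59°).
sin(21° - 59°) = sin 21° cos 59° - cos 21° sin 59° = -0.6157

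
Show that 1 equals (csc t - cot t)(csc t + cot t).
RHS = csc²t - cot²t = (1 + cot²t) - cot²t = 1 = LHS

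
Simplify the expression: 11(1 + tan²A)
11(1 + tan²A) = 11(sec²A) (using Pythagorean identity)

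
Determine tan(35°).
tan(35°) = 0.7002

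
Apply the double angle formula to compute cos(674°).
cos(674°) = cos²337° - sin²337° = 0.6947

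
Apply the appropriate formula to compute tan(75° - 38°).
tan(75° - 38°) = (tan 75° - tan 38°)/(1 + tan 75° tan 38°) = 0.7536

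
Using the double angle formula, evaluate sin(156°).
sin(156°) = 2 sin 78° cos 78° = 0.4067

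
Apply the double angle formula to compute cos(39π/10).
cos(39π/10) = cos²39π/20 - sin²39π/20 = 0.9511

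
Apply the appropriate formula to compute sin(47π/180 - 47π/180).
sin(47π/180 - 47π/180) = sin 47π/180 cos 47π/180 - cos 47π/180 sin 47π/180 = 0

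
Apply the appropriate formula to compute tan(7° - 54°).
tan(7° - 54°) = (tan 7° - tan 54°)/(1 + tan 7° tan 54°) = -1.072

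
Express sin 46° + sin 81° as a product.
sin 46° + sin 81° = 2 sin(63.5°) cos(-17.5°)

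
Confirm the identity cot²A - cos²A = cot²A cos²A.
LHS = cos²A/sin²A - cos²A = cos²A(1/sin²A - 1) = cos²A · (1 - sin²A)/sin²A = cos²A · cos²A/sin²A = cos²A · cot²A = RHS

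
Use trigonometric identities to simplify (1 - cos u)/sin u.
(1 - cos u)/sin u = tan(u/2) (using Half angle)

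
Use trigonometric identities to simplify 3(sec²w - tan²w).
3(sec²w - tan²w) = 3 (using Pythagorean identity)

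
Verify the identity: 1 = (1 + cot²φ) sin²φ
RHS = csc²φ · sin²φ = (1/sin²φ) · sin²φ = 1 = LHS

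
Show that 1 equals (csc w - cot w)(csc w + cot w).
RHS = csc²w - cot²w = (1 + cot²w) - cot²w = 1 = LHS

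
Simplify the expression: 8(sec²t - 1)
8(sec²t - 1) = 8(tan²t) (using Pythagorean identity)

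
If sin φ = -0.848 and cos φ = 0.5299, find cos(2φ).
cos(2φ) = cos²φ - sin²φ = -0.4383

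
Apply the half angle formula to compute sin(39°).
sin(39°) = √((1 - cos 78°)/2) = 0.6293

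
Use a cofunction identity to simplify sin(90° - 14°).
sin(90° - 14°) = cos(14°)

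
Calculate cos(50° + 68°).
cos(50° + 68°) = cos 50° cos 68° - sin 50° sin 68° = -0.4695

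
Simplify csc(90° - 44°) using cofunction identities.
csc(90° - 44°) = sec(44°)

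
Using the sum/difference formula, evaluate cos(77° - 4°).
cos(77° - 4°) = cos 77° cos 4° + sin 77° sin 4° = 0.2924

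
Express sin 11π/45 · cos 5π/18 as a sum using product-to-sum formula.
sin 11π/45 cos 5π/18 = (1/2)[sin(11π/45+5π/18) + sin(11π/45-5π/18)]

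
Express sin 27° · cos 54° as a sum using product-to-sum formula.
sin 27° cos 54° = (1/2)[sin(27°+54°) + sin(27°-54°)]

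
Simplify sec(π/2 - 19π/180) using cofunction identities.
sec(π/2 - 19π/180) = csc(19π/180)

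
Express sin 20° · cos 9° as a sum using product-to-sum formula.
sin 20° cos 9° = (1/2)[sin(20°+9°) + sin(20°-9°)]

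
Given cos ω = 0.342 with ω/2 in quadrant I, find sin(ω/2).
sin(ω/2) = ±√((1 - cos ω)/2); positive since ω/2 ∈ QI, so sin(ω/2) = 0.5736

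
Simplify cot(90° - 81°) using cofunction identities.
cot(90° - 81°) = tan(81°)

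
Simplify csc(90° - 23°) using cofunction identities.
csc(90° - 23°) = sec(23°)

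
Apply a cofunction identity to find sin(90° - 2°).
sin(90° - 2°) = cos(2°) = 0.9994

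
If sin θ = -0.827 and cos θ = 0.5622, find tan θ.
tan θ = sin θ / cos θ = -1.471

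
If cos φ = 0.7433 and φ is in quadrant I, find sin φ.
sin φ = 0.669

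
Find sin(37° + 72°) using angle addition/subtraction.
sin(37° + 72°) = sin 37° cos 72° + cos 37° sin 72° = 0.9455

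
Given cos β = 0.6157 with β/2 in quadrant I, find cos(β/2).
cos(β/2) = ±√((1 + cos β)/2); positive since β/2 ∈ QI, so cos(β/2) = 0.8988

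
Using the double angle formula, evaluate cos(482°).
cos(482°) = 2cos²241° - 1 = -0.5299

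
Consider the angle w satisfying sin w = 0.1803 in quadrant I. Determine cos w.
cos w = √(1 - sin²w) = 0.9836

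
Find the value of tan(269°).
tan(269°) = 57.29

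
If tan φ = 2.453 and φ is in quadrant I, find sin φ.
sin φ = 0.926 (using tan²φ + 1 = sec²φ)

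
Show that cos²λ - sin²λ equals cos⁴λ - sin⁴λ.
RHS = (cos²λ - sin²λ)(cos²λ + sin²λ) = (cos²λ - sin²λ) · 1 = cos²λ - sin²λ = LHS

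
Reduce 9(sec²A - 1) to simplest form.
9(sec²A - 1) = 9(tan²A) (using Pythagorean identity)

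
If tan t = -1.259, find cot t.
cot t = 1/tan t = -0.7943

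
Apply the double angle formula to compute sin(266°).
sin(266°) = 2 sin 133° cos 133° = -0.9976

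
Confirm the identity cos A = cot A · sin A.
RHS = (cos A/sin A) · sin A = cos A = LHS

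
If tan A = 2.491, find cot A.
cot A = 1/tan A = 0.4014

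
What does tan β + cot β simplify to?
tan β + cot β = sec β csc β (using Quotient identities)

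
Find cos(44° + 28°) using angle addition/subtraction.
cos(44° + 28°) = cos 44° cos 28° - sin 44° sin 28° = 0.309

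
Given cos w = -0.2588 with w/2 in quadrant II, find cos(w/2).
cos(w/2) = ±√((1 + cos w)/2); negative since w/2 ∈ QII, so cos(w/2) = -0.6088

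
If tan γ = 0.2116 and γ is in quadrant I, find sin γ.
sin γ = 0.207 (using tan²γ + 1 = sec²γ)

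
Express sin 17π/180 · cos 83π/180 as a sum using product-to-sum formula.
sin 17π/180 cos 83π/180 = (1/2)[sin(17π/180+83π/180) + sin(17π/180-83π/180)]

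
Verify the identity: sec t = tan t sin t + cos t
RHS = sin²t/cos t + cos t = (sin²t + cos²t)/cos t = 1/cos t = sec t = LHS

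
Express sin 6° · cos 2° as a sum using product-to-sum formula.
sin 6° cos 2° = (1/2)[sin(6°+2°) + sin(6°-2°)]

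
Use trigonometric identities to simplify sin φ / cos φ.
sin φ / cos φ = tan φ (using Quotient identity)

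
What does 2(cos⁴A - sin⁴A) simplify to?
2(cos⁴A - sin⁴A) = 2(cos(2A)) (using Factoring + double angle)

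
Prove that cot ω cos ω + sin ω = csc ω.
LHS = cos²ω/sin ω + sin ω = (cos²ω + sin²ω)/sin ω = 1/sin ω = csc ω = RHS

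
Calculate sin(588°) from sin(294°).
sin(588°) = 2 sin 294° cos 294° = -0.7431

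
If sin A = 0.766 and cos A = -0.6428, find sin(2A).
sin(2A) = 2 sin A cos A = -0.9848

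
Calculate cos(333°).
cos(333°) = 0.891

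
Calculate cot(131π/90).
cot(131π/90) = 0.1405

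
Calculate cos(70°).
cos(70°) = 0.342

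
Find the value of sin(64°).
sin(64°) = 0.8988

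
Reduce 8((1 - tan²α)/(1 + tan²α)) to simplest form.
8((1 - tan²α)/(1 + tan²α)) = 8(cos(2α)) (using Double angle)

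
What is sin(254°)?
sin(254°) = -0.9613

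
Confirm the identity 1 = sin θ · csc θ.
RHS = sin θ · (1/sin θ) = 1 = LHS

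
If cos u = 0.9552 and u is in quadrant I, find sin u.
sin u = 0.296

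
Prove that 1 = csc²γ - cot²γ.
RHS = 1/sin²γ - cos²γ/sin²γ = (1 - cos²γ)/sin²γ = sin²γ/sin²γ = 1 = LHS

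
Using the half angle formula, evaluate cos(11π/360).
cos(11π/360) = √((1 + cos 11π/180)/2) = 0.9954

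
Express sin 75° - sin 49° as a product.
sin 75° - sin 49° = 2 cos(62°) sin(13°)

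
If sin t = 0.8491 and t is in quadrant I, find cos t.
cos t = 0.5282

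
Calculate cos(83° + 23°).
cos(83° + 23°) = cos 83° cos 23° - sin 83° sin 23° = -0.2756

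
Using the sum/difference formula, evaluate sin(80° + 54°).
sin(80° + 54°) = sin 80° cos 54° + cos 80° sin 54° = 0.7193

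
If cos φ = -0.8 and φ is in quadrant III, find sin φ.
sin φ = -0.6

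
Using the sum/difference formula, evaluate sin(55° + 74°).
sin(55° + 74°) = sin 55° cos 74° + cos 55° sin 74° = 0.7771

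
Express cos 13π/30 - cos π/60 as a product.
cos 13π/30 - cos π/60 = -2 sin(9π/40) sin(5π/24)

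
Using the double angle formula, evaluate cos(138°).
cos(138°) = cos²69° - sin²69° = -0.7431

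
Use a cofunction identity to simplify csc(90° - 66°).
csc(90° - 66°) = sec(66°)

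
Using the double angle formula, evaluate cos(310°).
cos(310°) = cos²155° - sin²155° = 0.6428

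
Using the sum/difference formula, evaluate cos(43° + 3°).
cos(43° + 3°) = cos 43° cos 3° - sin 43° sin 3° = 0.6947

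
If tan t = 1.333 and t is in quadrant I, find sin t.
sin t = 0.7999 (using tan²t + 1 = sec²t)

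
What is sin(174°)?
sin(174°) = 0.1045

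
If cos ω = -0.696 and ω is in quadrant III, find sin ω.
sin ω = -0.718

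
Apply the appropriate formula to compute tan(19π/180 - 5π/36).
tan(19π/180 - 5π/36) = (tan 19π/180 - tan 5π/36)/(1 + tan 19π/180 tan 5π/36) = -0.1051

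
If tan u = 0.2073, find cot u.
cot u = 1/tan u = 4.824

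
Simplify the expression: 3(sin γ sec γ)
3(sin γ sec γ) = 3(tan γ) (using Reciprocal + quotient)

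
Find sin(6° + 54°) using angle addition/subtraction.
sin(6° + 54°) = sin 6° cos 54° + cos 6° sin 54° = √3/2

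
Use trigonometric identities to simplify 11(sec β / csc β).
11(sec β / csc β) = 11(tan β) (using Reciprocal identities)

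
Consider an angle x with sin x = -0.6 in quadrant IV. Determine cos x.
cos x = √(1 - sin²x) = 0.8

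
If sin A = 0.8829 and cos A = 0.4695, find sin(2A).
sin(2A) = 2 sin A cos A = 0.829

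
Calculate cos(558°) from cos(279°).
cos(558°) = cos²279° - sin²279° = -0.9511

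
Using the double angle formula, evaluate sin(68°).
sin(68°) = 2 sin 34° cos 34° = 0.9272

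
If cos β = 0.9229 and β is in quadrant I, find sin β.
sin β = 0.385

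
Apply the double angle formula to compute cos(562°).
cos(562°) = cos²281° - sin²281° = -0.9272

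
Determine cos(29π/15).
cos(29π/15) = 0.9781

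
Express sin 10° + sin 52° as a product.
sin 10° + sin 52° = 2 sin(31°) cos(-21°)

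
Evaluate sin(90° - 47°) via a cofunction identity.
sin(90° - 47°) = cos(47°) = 0.682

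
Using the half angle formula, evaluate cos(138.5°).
cos(138.5°) = -√((1 + cos 277°)/2) = -0.749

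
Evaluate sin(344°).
sin(344°) = -0.2756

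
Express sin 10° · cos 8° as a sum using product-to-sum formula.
sin 10° cos 8° = (1/2)[sin(10°+8°) + sin(10°-8°)]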